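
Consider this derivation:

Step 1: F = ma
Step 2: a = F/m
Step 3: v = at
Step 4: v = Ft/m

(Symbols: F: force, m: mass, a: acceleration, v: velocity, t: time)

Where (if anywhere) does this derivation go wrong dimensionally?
No step introduces an error — all steps are dimensionally consistent.

Step 1: F = ma → LHS [L M T^-2], RHS [L M T^-2] ✓
Step 2: a = F/m → LHS [L T^-2], RHS [L T^-2] ✓
Step 3: v = at → LHS [L T^-1], RHS [L T^-1] ✓
Step 4: v = Ft/m → LHS [L T^-1], RHS [L T^-1] ✓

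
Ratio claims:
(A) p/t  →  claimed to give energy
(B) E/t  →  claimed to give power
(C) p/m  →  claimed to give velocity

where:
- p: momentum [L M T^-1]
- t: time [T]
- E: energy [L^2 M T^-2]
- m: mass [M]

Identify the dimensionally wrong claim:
(A) p/t does not give energy

(A) p/t: [L M T^-2] ≠ energy [L^2 M T^-2] ✗
(B) E/t: [L^2 M T^-3] = power [L^2 M T^-3] ✓
(C) p/m: [L T^-1] = velocity [L T^-1] ✓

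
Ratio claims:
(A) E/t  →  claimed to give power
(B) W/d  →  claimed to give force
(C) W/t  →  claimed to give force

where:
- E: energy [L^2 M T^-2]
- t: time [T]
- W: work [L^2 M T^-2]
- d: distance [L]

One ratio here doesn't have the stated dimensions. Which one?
(C) W/t does not give force

(A) E/t: [L^2 M T^-3] = power [L^2 M T^-3] ✓
(B) W/d: [L M T^-2] = force [L M T^-2] ✓
(C) W/t: [L^2 M T^-3] ≠ force [L M T^-2] ✗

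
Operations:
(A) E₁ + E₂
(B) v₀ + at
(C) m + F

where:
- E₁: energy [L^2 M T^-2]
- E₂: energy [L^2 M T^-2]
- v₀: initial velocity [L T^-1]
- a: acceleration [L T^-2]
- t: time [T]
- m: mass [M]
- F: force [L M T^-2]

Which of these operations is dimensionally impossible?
(C) m + F

(A) E₁ + E₂: E₁ [L^2 M T^-2] and E₂ [L^2 M T^-2] — same dimensions ✓
(B) v₀ + at: v₀ [L T^-1] and at [L T^-1] — same dimensions ✓
(C) m + F: m [M] and F [L M T^-2] — different dimensions cannot be added/subtracted ✗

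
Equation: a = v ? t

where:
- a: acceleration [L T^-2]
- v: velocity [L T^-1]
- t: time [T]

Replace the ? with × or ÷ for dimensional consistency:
division (÷): a = v ÷ t

a [L T^-2]; v [L T^-1]; t [T].
v × t → [L] ✗
v ÷ t → [L T^-2] ✓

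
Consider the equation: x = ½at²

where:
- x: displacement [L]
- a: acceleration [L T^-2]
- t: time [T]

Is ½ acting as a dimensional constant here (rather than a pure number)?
No

x has dimensions [L] and at² already has dimensions [L], so the equation balances without ½ contributing any dimensions. ½ is a pure (dimensionless) number; changing or removing it would not affect dimensional consistency.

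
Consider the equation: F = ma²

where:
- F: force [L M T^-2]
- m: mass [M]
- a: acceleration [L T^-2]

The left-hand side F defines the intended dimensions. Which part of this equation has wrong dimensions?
The right-hand side term ma²

F has dimensions [L M T^-2], but ma² has dimensions [L^2 M T^-4], so the term ma² is dimensionally wrong for F.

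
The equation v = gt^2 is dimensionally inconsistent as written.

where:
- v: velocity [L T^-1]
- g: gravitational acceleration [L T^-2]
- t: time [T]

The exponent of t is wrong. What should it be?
The exponent of t should be 1: v = gt

The LHS v has dimensions [L T^-1]; t has dimensions [T].
As written, the RHS gt^2 (exponent 2 on t) has dimensions [L], which does not match.
With exponent 1, the RHS gt has dimensions [L T^-1], matching the LHS.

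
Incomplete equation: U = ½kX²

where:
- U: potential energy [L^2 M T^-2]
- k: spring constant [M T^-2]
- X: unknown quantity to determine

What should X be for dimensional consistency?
X = x (displacement), dimensions [L]

U has dimensions [L^2 M T^-2]; the rest of the RHS (½k) has dimensions [M T^-2].
So X² must have dimensions [L^2], i.e. X has dimensions [L] — X = x (displacement).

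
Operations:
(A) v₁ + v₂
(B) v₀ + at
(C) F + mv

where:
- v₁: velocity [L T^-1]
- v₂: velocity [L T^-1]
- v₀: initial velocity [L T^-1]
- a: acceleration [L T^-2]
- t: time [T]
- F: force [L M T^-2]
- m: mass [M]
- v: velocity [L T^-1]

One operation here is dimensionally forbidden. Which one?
(C) F + mv

(A) v₁ + v₂: v₁ [L T^-1] and v₂ [L T^-1] — same dimensions ✓
(B) v₀ + at: v₀ [L T^-1] and at [L T^-1] — same dimensions ✓
(C) F + mv: F [L M T^-2] and mv [L M T^-1] — different dimensions cannot be added/subtracted ✗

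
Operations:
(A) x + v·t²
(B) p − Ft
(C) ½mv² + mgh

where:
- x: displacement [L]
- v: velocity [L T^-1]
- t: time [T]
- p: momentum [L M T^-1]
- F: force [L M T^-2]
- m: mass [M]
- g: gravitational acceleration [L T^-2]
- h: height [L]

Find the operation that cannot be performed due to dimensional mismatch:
(A) x + v·t²

(A) x + v·t²: x [L] and v·t² [L T] — different dimensions cannot be added/subtracted ✗
(B) p − Ft: p [L M T^-1] and Ft [L M T^-1] — same dimensions ✓
(C) ½mv² + mgh: ½mv² [L^2 M T^-2] and mgh [L^2 M T^-2] — same dimensions ✓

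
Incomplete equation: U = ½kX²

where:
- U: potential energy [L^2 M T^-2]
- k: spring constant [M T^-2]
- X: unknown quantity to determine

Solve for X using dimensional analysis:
X = x (displacement), dimensions [L]

U has dimensions [L^2 M T^-2]; the rest of the RHS (½k) has dimensions [M T^-2].
So X² must have dimensions [L^2], i.e. X has dimensions [L] — X = x (displacement).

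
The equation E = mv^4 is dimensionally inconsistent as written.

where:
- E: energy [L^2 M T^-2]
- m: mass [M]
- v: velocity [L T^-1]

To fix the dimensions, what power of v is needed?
The exponent of v should be 2: E = mv^2

The LHS E has dimensions [L^2 M T^-2]; v has dimensions [L T^-1].
As written, the RHS mv^4 (exponent 4 on v) has dimensions [L^4 M T^-4], which does not match.
With exponent 2, the RHS mv^2 has dimensions [L^2 M T^-2], matching the LHS.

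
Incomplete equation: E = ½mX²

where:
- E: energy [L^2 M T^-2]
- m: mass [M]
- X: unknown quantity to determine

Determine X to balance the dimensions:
X = v (velocity), dimensions [L T^-1]

E has dimensions [L^2 M T^-2]; the rest of the RHS (½m) has dimensions [M].
So X² must have dimensions [L^2 T^-2], i.e. X has dimensions [L T^-1] — X = v (velocity).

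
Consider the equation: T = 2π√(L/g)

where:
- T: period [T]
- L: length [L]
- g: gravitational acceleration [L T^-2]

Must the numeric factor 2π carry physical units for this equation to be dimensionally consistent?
No

T has dimensions [T] and √(L/g) already has dimensions [T], so the equation balances without 2π contributing any dimensions. 2π is a pure (dimensionless) number; changing or removing it would not affect dimensional consistency.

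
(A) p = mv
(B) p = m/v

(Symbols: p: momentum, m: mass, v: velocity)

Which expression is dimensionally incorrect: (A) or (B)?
(B)

(A) p = mv: LHS [L M T^-1], RHS [L M T^-1] ✓
(B) p = m/v: LHS [L M T^-1], RHS [L^-1 M T] ✗

Expression (B) p = m/v is dimensionally incorrect.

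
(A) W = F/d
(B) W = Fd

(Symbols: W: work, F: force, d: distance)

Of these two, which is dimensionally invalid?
(A)

(A) W = F/d: LHS [L^2 M T^-2], RHS [M T^-2] ✗
(B) W = Fd: LHS [L^2 M T^-2], RHS [L^2 M T^-2] ✓

Expression (A) W = F/d is dimensionally incorrect.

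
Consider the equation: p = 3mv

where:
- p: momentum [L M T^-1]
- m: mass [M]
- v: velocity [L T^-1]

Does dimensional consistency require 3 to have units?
No

p has dimensions [L M T^-1] and mv already has dimensions [L M T^-1], so the equation balances without 3 contributing any dimensions. 3 is a pure (dimensionless) number; changing or removing it would not affect dimensional consistency.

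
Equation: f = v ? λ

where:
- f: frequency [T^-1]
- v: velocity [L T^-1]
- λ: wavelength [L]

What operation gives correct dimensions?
division (÷): f = v ÷ λ

f [T^-1]; v [L T^-1]; λ [L].
v × λ → [L^2 T^-1] ✗
v ÷ λ → [T^-1] ✓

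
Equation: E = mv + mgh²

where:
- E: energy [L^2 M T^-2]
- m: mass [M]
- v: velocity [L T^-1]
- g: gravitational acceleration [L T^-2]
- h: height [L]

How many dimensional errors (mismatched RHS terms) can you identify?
2

LHS E: [L^2 M T^-2]
- mv: [L M T^-1] ✗
- mgh²: [L^3 M T^-2] ✗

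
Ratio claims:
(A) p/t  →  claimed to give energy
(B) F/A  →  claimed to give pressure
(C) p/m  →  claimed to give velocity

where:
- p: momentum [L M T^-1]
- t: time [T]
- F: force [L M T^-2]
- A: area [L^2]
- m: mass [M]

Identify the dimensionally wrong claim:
(A) p/t does not give energy

(A) p/t: [L M T^-2] ≠ energy [L^2 M T^-2] ✗
(B) F/A: [L^-1 M T^-2] = pressure [L^-1 M T^-2] ✓
(C) p/m: [L T^-1] = velocity [L T^-1] ✓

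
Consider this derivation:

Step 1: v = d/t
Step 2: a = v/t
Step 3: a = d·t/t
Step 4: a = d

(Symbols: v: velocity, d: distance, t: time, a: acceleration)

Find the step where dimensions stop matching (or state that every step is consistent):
Step 3

Step 1: v = d/t → LHS [L T^-1], RHS [L T^-1] ✓
Step 2: a = v/t → LHS [L T^-2], RHS [L T^-2] ✓
Step 3: a = d·t/t → LHS [L T^-2], RHS [L] ✗

The first dimensional inconsistency appears in step 3: a = d·t/t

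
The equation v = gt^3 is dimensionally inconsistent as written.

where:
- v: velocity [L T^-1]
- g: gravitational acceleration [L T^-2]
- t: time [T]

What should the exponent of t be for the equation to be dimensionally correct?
The exponent of t should be 1: v = gt

The LHS v has dimensions [L T^-1]; t has dimensions [T].
As written, the RHS gt^3 (exponent 3 on t) has dimensions [L T], which does not match.
With exponent 1, the RHS gt has dimensions [L T^-1], matching the LHS.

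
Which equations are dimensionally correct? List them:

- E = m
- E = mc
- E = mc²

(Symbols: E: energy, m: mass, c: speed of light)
Dimensionally correct: E = mc²
Dimensionally incorrect: E = m, E = mc
Ordered (correct first, then incorrect): E = mc², E = m, E = mc

- E = m: LHS [L^2 M T^-2], RHS [M] → incorrect ✗
- E = mc: LHS [L^2 M T^-2], RHS [L M T^-1] → incorrect ✗
- E = mc²: LHS [L^2 M T^-2], RHS [L^2 M T^-2] → correct ✓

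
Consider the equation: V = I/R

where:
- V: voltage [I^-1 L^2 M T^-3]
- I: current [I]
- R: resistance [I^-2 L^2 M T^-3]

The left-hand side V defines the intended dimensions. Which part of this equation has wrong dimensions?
The right-hand side term I/R

V has dimensions [I^-1 L^2 M T^-3], but I/R has dimensions [I^3 L^-2 M^-1 T^3], so the term I/R is dimensionally wrong for V.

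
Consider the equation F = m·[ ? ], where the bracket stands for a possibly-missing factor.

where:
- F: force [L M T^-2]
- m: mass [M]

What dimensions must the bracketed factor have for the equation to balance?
[L T^-2] — acceleration (e.g. a)

F has dimensions [L M T^-2]; m has dimensions [M].
The bracketed factor must supply [L M T^-2] / [M] = [L T^-2].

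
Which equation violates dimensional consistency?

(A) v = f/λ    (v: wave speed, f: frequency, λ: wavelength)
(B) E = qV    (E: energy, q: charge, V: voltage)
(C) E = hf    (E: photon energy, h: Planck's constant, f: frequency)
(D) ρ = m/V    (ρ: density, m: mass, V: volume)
(A) v = f/λ

The equation (A) v = f/λ is dimensionally incorrect.

LHS (v): [L T^-1]
RHS (f/λ): [L^-1 T^-1] ✗

The dimensions do not match. The other three equations balance.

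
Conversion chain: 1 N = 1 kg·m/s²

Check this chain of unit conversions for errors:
The chain is correct (no errors).

Correct: Newton is defined as kg·m/s²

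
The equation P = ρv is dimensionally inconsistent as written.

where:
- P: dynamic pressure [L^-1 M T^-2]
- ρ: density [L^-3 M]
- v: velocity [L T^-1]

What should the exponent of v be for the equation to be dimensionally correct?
The exponent of v should be 2: P = ρv^2

The LHS P has dimensions [L^-1 M T^-2]; v has dimensions [L T^-1].
As written, the RHS ρv (exponent 1 on v) has dimensions [L^-2 M T^-1], which does not match.
With exponent 2, the RHS ρv^2 has dimensions [L^-1 M T^-2], matching the LHS.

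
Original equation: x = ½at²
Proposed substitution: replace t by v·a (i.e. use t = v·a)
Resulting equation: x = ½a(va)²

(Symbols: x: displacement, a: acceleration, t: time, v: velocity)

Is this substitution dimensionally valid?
No

[t] = [T] and [v·a] = [L^2 T^-3]. These differ, so the substitution replaces a quantity by one of different dimensions and the result x = ½a(va)² has LHS [L] vs RHS [L^5 T^-8] — inconsistent.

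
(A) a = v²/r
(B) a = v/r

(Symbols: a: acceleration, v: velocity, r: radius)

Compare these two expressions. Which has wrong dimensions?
(B)

(A) a = v²/r: LHS [L T^-2], RHS [L T^-2] ✓
(B) a = v/r: LHS [L T^-2], RHS [T^-1] ✗

Expression (B) a = v/r is dimensionally incorrect.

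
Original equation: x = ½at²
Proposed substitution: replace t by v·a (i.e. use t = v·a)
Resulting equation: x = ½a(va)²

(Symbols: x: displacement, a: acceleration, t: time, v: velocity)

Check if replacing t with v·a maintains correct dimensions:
No

[t] = [T] and [v·a] = [L^2 T^-3]. These differ, so the substitution replaces a quantity by one of different dimensions and the result x = ½a(va)² has LHS [L] vs RHS [L^5 T^-8] — inconsistent.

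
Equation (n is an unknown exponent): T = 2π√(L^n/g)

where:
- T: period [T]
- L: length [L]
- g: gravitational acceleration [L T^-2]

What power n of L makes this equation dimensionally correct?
n = 1

T has dimensions [T]; L has dimensions [L].
With n = 1: 2π√(L^1/g) has dimensions [T], matching the LHS ✓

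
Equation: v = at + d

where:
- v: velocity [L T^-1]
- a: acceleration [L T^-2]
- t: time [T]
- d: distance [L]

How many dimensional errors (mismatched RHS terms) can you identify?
1

LHS v: [L T^-1]
- at: [L T^-1] ✓
- d: [L] ✗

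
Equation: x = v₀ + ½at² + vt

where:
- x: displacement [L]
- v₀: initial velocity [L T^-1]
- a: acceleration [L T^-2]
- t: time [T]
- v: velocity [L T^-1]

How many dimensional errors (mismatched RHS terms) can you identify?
1

LHS x: [L]
- v₀: [L T^-1] ✗
- ½at²: [L] ✓
- vt: [L] ✓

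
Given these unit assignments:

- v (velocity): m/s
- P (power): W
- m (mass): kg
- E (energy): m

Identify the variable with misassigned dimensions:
E

The variable E (energy) should have units J, not m.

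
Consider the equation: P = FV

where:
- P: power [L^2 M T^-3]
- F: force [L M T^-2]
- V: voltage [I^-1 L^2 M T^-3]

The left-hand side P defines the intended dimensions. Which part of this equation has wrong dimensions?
The right-hand side term FV

P has dimensions [L^2 M T^-3], but FV has dimensions [I^-1 L^3 M^2 T^-5], so the term FV is dimensionally wrong for P.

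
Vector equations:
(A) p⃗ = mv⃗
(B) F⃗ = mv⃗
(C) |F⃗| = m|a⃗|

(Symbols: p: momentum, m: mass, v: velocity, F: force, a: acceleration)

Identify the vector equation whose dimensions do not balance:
(B) F⃗ = mv⃗

(A) p⃗ = mv⃗: LHS [L M T^-1], RHS [L M T^-1] ✓ — mass (scalar) times velocity (vector)
(B) F⃗ = mv⃗: LHS [L M T^-2], RHS [L M T^-1] ✗ — mass times velocity is momentum, not force; should be ma⃗
(C) |F⃗| = m|a⃗|: LHS [L M T^-2], RHS [L M T^-2] ✓ — magnitudes of vectors are scalars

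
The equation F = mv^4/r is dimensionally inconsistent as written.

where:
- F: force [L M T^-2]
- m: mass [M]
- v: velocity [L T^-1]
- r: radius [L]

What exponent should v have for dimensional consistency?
The exponent of v should be 2: F = mv^2/r

The LHS F has dimensions [L M T^-2]; v has dimensions [L T^-1].
As written, the RHS mv^4/r (exponent 4 on v) has dimensions [L^3 M T^-4], which does not match.
With exponent 2, the RHS mv^2/r has dimensions [L M T^-2], matching the LHS.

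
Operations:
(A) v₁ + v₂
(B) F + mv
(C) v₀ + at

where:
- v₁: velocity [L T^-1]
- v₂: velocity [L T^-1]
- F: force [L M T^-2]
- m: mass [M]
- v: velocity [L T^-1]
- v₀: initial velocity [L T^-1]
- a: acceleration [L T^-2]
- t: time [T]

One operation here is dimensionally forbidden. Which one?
(B) F + mv

(A) v₁ + v₂: v₁ [L T^-1] and v₂ [L T^-1] — same dimensions ✓
(B) F + mv: F [L M T^-2] and mv [L M T^-1] — different dimensions cannot be added/subtracted ✗
(C) v₀ + at: v₀ [L T^-1] and at [L T^-1] — same dimensions ✓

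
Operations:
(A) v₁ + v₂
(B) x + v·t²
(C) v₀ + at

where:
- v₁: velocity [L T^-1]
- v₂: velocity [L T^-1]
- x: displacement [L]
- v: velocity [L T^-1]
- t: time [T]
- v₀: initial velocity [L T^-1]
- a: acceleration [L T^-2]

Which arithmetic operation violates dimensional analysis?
(B) x + v·t²

(A) v₁ + v₂: v₁ [L T^-1] and v₂ [L T^-1] — same dimensions ✓
(B) x + v·t²: x [L] and v·t² [L T] — different dimensions cannot be added/subtracted ✗
(C) v₀ + at: v₀ [L T^-1] and at [L T^-1] — same dimensions ✓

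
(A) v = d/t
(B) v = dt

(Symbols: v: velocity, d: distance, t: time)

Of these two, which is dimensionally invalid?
(B)

(A) v = d/t: LHS [L T^-1], RHS [L T^-1] ✓
(B) v = dt: LHS [L T^-1], RHS [L T] ✗

Expression (B) v = dt is dimensionally incorrect.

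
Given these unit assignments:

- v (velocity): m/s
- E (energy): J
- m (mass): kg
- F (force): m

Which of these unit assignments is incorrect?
F

The variable F (force) should have units N, not m.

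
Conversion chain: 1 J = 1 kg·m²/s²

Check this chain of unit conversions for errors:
The chain is correct (no errors).

Correct: Joule is defined as kg·m²/s²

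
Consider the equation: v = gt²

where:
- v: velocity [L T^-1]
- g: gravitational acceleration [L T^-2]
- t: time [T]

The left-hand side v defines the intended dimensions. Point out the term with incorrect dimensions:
The right-hand side term gt²

v has dimensions [L T^-1], but gt² has dimensions [L], so the term gt² is dimensionally wrong for v.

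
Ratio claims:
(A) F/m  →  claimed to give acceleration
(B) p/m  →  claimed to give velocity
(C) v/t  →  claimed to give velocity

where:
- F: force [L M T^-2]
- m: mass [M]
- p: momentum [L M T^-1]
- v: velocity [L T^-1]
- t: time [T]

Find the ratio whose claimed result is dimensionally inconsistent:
(C) v/t does not give velocity

(A) F/m: [L T^-2] = acceleration [L T^-2] ✓
(B) p/m: [L T^-1] = velocity [L T^-1] ✓
(C) v/t: [L T^-2] ≠ velocity [L T^-1] ✗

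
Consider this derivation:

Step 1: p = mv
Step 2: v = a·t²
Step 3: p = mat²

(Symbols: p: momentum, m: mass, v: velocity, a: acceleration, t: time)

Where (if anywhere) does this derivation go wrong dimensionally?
Step 2

Step 1: p = mv → LHS [L M T^-1], RHS [L M T^-1] ✓
Step 2: v = a·t² → LHS [L T^-1], RHS [L] ✗

The first dimensional inconsistency appears in step 2: v = a·t²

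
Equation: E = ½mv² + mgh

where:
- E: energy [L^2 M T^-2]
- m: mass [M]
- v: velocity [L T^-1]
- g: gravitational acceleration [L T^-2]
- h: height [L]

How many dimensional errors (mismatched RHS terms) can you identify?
0

LHS E: [L^2 M T^-2]
- ½mv²: [L^2 M T^-2] ✓
- mgh: [L^2 M T^-2] ✓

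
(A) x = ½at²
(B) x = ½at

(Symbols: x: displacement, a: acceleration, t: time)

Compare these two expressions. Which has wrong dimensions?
(B)

(A) x = ½at²: LHS [L], RHS [L] ✓
(B) x = ½at: LHS [L], RHS [L T^-1] ✗

Expression (B) x = ½at is dimensionally incorrect.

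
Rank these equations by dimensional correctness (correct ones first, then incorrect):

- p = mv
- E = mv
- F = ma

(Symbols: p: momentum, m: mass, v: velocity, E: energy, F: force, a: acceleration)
Dimensionally correct: p = mv, F = ma
Dimensionally incorrect: E = mv
Ordered (correct first, then incorrect): p = mv, F = ma, E = mv

- p = mv: LHS [L M T^-1], RHS [L M T^-1] → correct ✓
- E = mv: LHS [L^2 M T^-2], RHS [L M T^-1] → incorrect ✗
- F = ma: LHS [L M T^-2], RHS [L M T^-2] → correct ✓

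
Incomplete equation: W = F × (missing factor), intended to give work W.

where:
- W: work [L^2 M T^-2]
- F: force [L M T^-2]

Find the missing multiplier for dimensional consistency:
d (distance), dimensions [L]

W has dimensions [L^2 M T^-2] and F has dimensions [L M T^-2].
The missing factor must have dimensions [L^2 M T^-2] / [L M T^-2] = [L], i.e. distance (d).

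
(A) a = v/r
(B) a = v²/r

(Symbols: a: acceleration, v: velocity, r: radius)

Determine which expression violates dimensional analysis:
(A)

(A) a = v/r: LHS [L T^-2], RHS [T^-1] ✗
(B) a = v²/r: LHS [L T^-2], RHS [L T^-2] ✓

Expression (A) a = v/r is dimensionally incorrect.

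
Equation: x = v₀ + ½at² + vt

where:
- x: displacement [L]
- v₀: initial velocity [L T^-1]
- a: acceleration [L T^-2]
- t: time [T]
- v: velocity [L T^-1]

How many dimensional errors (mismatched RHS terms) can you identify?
1

LHS x: [L]
- v₀: [L T^-1] ✗
- ½at²: [L] ✓
- vt: [L] ✓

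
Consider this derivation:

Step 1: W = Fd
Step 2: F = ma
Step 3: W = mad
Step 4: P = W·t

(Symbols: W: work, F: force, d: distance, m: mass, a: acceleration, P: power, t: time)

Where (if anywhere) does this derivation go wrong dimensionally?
Step 4

Step 1: W = Fd → LHS [L^2 M T^-2], RHS [L^2 M T^-2] ✓
Step 2: F = ma → LHS [L M T^-2], RHS [L M T^-2] ✓
Step 3: W = mad → LHS [L^2 M T^-2], RHS [L^2 M T^-2] ✓
Step 4: P = W·t → LHS [L^2 M T^-3], RHS [L^2 M T^-1] ✗

The first dimensional inconsistency appears in step 4: P = W·t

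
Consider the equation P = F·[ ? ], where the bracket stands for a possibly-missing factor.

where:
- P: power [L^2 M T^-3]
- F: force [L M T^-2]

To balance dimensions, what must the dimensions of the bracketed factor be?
[L T^-1] — velocity (e.g. v)

P has dimensions [L^2 M T^-3]; F has dimensions [L M T^-2].
The bracketed factor must supply [L^2 M T^-3] / [L M T^-2] = [L T^-1].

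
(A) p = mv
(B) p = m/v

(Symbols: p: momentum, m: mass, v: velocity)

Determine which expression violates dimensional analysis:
(B)

(A) p = mv: LHS [L M T^-1], RHS [L M T^-1] ✓
(B) p = m/v: LHS [L M T^-1], RHS [L^-1 M T] ✗

Expression (B) p = m/v is dimensionally incorrect.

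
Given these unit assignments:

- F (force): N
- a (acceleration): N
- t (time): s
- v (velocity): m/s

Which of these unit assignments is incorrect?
a

The variable a (acceleration) should have units m/s², not N.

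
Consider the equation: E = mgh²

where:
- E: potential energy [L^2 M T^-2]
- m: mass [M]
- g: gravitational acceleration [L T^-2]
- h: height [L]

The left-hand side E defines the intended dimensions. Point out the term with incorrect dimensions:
The right-hand side term mgh²

E has dimensions [L^2 M T^-2], but mgh² has dimensions [L^3 M T^-2], so the term mgh² is dimensionally wrong for E.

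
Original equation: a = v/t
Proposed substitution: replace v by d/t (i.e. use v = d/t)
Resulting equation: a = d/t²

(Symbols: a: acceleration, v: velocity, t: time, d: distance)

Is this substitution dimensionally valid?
Yes

[v] = [L T^-1] and [d/t] = [L T^-1]. These match, so the substitution replaces a quantity by one of the same dimensions and the result a = d/t² has LHS [L T^-2] vs RHS [L T^-2] — still consistent.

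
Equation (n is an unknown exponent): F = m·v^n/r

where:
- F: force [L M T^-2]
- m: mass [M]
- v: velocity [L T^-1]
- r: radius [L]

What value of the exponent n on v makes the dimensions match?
n = 2

F has dimensions [L M T^-2]; v has dimensions [L T^-1].
The rest of the RHS has dimensions [L^-1 M], so v^n must supply [L^2 T^-2].
With n = 2: m·v^2/r has dimensions [L M T^-2], matching the LHS ✓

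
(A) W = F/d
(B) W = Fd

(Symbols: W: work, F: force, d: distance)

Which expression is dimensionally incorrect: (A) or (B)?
(A)

(A) W = F/d: LHS [L^2 M T^-2], RHS [M T^-2] ✗
(B) W = Fd: LHS [L^2 M T^-2], RHS [L^2 M T^-2] ✓

Expression (A) W = F/d is dimensionally incorrect.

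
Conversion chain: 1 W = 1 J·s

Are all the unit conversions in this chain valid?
The chain is incorrect (it contains an error).

Incorrect: Watt is J/s, not J·s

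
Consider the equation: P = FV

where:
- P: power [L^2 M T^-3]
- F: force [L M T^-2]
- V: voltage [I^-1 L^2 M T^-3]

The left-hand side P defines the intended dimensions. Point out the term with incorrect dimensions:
The right-hand side term FV

P has dimensions [L^2 M T^-3], but FV has dimensions [I^-1 L^3 M^2 T^-5], so the term FV is dimensionally wrong for P.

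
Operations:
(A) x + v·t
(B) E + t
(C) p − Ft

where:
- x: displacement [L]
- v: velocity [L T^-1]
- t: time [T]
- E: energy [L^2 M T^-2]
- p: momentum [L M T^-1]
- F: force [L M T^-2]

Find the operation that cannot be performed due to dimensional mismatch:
(B) E + t

(A) x + v·t: x [L] and v·t [L] — same dimensions ✓
(B) E + t: E [L^2 M T^-2] and t [T] — different dimensions cannot be added/subtracted ✗
(C) p − Ft: p [L M T^-1] and Ft [L M T^-1] — same dimensions ✓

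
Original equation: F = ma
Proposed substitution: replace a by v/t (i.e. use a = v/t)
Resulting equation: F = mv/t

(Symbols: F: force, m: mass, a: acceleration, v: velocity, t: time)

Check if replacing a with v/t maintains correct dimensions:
Yes

[a] = [L T^-2] and [v/t] = [L T^-2]. These match, so the substitution replaces a quantity by one of the same dimensions and the result F = mv/t has LHS [L M T^-2] vs RHS [L M T^-2] — still consistent.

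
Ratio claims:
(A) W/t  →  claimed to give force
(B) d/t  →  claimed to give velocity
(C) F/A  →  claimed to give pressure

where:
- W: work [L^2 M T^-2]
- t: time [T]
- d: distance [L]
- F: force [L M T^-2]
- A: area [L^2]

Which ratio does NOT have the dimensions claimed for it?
(A) W/t does not give force

(A) W/t: [L^2 M T^-3] ≠ force [L M T^-2] ✗
(B) d/t: [L T^-1] = velocity [L T^-1] ✓
(C) F/A: [L^-1 M T^-2] = pressure [L^-1 M T^-2] ✓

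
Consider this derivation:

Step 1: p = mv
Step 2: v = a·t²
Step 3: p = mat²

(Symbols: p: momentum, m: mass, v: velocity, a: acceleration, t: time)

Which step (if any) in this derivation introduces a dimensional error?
Step 2

Step 1: p = mv → LHS [L M T^-1], RHS [L M T^-1] ✓
Step 2: v = a·t² → LHS [L T^-1], RHS [L] ✗

The first dimensional inconsistency appears in step 2: v = a·t²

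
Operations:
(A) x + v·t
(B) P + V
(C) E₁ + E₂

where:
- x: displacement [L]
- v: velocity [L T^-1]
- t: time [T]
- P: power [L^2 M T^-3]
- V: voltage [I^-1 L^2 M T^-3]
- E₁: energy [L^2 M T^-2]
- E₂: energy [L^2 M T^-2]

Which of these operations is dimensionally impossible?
(B) P + V

(A) x + v·t: x [L] and v·t [L] — same dimensions ✓
(B) P + V: P [L^2 M T^-3] and V [I^-1 L^2 M T^-3] — different dimensions cannot be added/subtracted ✗
(C) E₁ + E₂: E₁ [L^2 M T^-2] and E₂ [L^2 M T^-2] — same dimensions ✓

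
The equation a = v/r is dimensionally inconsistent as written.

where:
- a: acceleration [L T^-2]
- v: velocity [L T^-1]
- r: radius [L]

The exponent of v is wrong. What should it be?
The exponent of v should be 2: a = v^2/r

The LHS a has dimensions [L T^-2]; v has dimensions [L T^-1].
As written, the RHS v/r (exponent 1 on v) has dimensions [T^-1], which does not match.
With exponent 2, the RHS v^2/r has dimensions [L T^-2], matching the LHS.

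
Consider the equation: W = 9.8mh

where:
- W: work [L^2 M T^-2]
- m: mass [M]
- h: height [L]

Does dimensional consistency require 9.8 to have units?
Yes

W has dimensions [L^2 M T^-2], while mh alone has dimensions [L M]. For the equation to balance, the factor 9.8 must carry dimensions [L T^-2] — it is a dimensional constant (a numerical value of a physical quantity with its units suppressed), not a pure number.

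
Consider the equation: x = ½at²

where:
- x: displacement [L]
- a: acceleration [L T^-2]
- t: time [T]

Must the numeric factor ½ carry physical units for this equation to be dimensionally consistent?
No

x has dimensions [L] and at² already has dimensions [L], so the equation balances without ½ contributing any dimensions. ½ is a pure (dimensionless) number; changing or removing it would not affect dimensional consistency.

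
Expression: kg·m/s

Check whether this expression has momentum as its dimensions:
Yes

The expression kg·m/s has dimensions [L M T^-1], which is exactly momentum [L M T^-1].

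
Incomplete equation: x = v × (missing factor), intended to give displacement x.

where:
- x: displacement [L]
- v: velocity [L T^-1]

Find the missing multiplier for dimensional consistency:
t (time), dimensions [T]

x has dimensions [L] and v has dimensions [L T^-1].
The missing factor must have dimensions [L] / [L T^-1] = [T], i.e. time (t).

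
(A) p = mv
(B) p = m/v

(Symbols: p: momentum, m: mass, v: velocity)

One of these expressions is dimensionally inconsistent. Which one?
(B)

(A) p = mv: LHS [L M T^-1], RHS [L M T^-1] ✓
(B) p = m/v: LHS [L M T^-1], RHS [L^-1 M T] ✗

Expression (B) p = m/v is dimensionally incorrect.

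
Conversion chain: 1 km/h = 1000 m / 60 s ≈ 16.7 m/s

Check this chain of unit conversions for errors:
The chain is incorrect (it contains an error).

Incorrect: 1 h = 3600 s, not 60 s (1 km/h ≈ 0.278 m/s)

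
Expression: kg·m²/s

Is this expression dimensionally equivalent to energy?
No

The expression kg·m²/s has dimensions [L^2 M T^-1], but energy has dimensions [L^2 M T^-2].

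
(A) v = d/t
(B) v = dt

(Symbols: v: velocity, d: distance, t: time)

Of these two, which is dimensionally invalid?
(B)

(A) v = d/t: LHS [L T^-1], RHS [L T^-1] ✓
(B) v = dt: LHS [L T^-1], RHS [L T] ✗

Expression (B) v = dt is dimensionally incorrect.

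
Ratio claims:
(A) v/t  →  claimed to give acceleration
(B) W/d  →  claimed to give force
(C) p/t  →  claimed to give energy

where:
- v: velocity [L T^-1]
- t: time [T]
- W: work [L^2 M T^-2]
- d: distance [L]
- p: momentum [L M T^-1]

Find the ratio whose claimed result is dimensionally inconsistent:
(C) p/t does not give energy

(A) v/t: [L T^-2] = acceleration [L T^-2] ✓
(B) W/d: [L M T^-2] = force [L M T^-2] ✓
(C) p/t: [L M T^-2] ≠ energy [L^2 M T^-2] ✗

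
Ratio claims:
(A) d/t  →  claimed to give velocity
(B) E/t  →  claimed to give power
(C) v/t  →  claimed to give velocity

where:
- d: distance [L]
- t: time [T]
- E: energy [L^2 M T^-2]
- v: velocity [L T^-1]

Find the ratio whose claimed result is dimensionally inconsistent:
(C) v/t does not give velocity

(A) d/t: [L T^-1] = velocity [L T^-1] ✓
(B) E/t: [L^2 M T^-3] = power [L^2 M T^-3] ✓
(C) v/t: [L T^-2] ≠ velocity [L T^-1] ✗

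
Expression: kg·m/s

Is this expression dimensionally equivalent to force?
No

The expression kg·m/s has dimensions [L M T^-1], but force has dimensions [L M T^-2].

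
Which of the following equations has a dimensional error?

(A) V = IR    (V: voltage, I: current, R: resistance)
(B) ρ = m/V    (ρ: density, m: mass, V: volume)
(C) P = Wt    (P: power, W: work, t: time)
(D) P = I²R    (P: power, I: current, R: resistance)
(C) P = Wt

The equation (C) P = Wt is dimensionally incorrect.

LHS (P): [L^2 M T^-3]
RHS (Wt): [L^2 M T^-1] ✗

The dimensions do not match. The other three equations balance.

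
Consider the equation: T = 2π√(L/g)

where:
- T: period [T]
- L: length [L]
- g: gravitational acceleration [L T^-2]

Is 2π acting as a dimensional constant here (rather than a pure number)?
No

T has dimensions [T] and √(L/g) already has dimensions [T], so the equation balances without 2π contributing any dimensions. 2π is a pure (dimensionless) number; changing or removing it would not affect dimensional consistency.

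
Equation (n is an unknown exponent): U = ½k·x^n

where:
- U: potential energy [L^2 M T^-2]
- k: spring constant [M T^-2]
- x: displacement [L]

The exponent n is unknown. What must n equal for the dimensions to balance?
n = 2

U has dimensions [L^2 M T^-2]; x has dimensions [L].
The rest of the RHS has dimensions [M T^-2], so x^n must supply [L^2].
With n = 2: ½k·x^2 has dimensions [L^2 M T^-2], matching the LHS ✓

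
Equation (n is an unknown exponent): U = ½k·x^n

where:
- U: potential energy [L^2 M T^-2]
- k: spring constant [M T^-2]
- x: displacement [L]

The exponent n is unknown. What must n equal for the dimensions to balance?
n = 2

U has dimensions [L^2 M T^-2]; x has dimensions [L].
The rest of the RHS has dimensions [M T^-2], so x^n must supply [L^2].
With n = 2: ½k·x^2 has dimensions [L^2 M T^-2], matching the LHS ✓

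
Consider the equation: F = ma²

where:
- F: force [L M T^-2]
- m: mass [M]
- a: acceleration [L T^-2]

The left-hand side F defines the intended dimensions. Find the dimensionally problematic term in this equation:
The right-hand side term ma²

F has dimensions [L M T^-2], but ma² has dimensions [L^2 M T^-4], so the term ma² is dimensionally wrong for F.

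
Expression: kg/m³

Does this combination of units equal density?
Yes

The expression kg/m³ has dimensions [L^-3 M], which is exactly density [L^-3 M].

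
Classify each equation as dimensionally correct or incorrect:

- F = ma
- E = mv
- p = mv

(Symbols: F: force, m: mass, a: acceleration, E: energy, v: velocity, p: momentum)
Dimensionally correct: F = ma, p = mv
Dimensionally incorrect: E = mv
Ordered (correct first, then incorrect): F = ma, p = mv, E = mv

- F = ma: LHS [L M T^-2], RHS [L M T^-2] → correct ✓
- E = mv: LHS [L^2 M T^-2], RHS [L M T^-1] → incorrect ✗
- p = mv: LHS [L M T^-1], RHS [L M T^-1] → correct ✓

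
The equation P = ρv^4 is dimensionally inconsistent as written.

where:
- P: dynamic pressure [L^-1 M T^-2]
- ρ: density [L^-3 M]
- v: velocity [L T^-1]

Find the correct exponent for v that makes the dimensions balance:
The exponent of v should be 2: P = ρv^2

The LHS P has dimensions [L^-1 M T^-2]; v has dimensions [L T^-1].
As written, the RHS ρv^4 (exponent 4 on v) has dimensions [L M T^-4], which does not match.
With exponent 2, the RHS ρv^2 has dimensions [L^-1 M T^-2], matching the LHS.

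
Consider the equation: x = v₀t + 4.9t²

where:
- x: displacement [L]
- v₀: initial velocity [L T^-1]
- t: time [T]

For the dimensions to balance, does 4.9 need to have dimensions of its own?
Yes

x has dimensions [L], while t² alone has dimensions [T^2]. For the equation to balance, the factor 4.9 must carry dimensions [L T^-2] — it is a dimensional constant (a numerical value of a physical quantity with its units suppressed), not a pure number.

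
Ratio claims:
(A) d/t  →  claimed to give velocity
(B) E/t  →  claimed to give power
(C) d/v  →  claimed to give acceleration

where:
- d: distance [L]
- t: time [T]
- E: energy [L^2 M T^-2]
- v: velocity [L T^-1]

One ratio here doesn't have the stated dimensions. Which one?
(C) d/v does not give acceleration

(A) d/t: [L T^-1] = velocity [L T^-1] ✓
(B) E/t: [L^2 M T^-3] = power [L^2 M T^-3] ✓
(C) d/v: [T] ≠ acceleration [L T^-2] ✗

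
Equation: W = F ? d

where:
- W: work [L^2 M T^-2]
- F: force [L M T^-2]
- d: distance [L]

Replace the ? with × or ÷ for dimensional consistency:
multiplication (×): W = F × d

W [L^2 M T^-2]; F [L M T^-2]; d [L].
F × d → [L^2 M T^-2] ✓
F ÷ d → [M T^-2] ✗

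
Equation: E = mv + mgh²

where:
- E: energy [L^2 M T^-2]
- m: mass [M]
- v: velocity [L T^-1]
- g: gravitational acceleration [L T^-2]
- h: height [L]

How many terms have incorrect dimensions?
2

LHS E: [L^2 M T^-2]
- mv: [L M T^-1] ✗
- mgh²: [L^3 M T^-2] ✗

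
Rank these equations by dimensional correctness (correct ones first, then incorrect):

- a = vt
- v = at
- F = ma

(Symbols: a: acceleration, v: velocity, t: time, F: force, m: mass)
Dimensionally correct: v = at, F = ma
Dimensionally incorrect: a = vt
Ordered (correct first, then incorrect): v = at, F = ma, a = vt

- a = vt: LHS [L T^-2], RHS [L] → incorrect ✗
- v = at: LHS [L T^-1], RHS [L T^-1] → correct ✓
- F = ma: LHS [L M T^-2], RHS [L M T^-2] → correct ✓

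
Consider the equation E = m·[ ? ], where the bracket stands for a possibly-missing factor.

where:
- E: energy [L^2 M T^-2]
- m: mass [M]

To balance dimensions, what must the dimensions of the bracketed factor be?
[L^2 T^-2] — velocity squared (e.g. v²)

E has dimensions [L^2 M T^-2]; m has dimensions [M].
The bracketed factor must supply [L^2 M T^-2] / [M] = [L^2 T^-2].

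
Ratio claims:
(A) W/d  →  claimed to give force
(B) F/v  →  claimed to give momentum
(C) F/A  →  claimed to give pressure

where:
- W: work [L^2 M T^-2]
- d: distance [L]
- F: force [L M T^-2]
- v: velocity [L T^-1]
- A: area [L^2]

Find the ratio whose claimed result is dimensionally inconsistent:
(B) F/v does not give momentum

(A) W/d: [L M T^-2] = force [L M T^-2] ✓
(B) F/v: [M T^-1] ≠ momentum [L M T^-1] ✗
(C) F/A: [L^-1 M T^-2] = pressure [L^-1 M T^-2] ✓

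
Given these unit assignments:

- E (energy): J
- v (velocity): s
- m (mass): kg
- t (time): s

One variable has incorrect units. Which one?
v

The variable v (velocity) should have units m/s, not s.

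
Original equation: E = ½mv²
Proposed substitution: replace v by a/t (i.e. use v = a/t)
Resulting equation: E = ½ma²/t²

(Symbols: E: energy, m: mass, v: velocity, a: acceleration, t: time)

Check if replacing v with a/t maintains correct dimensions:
No

[v] = [L T^-1] and [a/t] = [L T^-3]. These differ, so the substitution replaces a quantity by one of different dimensions and the result E = ½ma²/t² has LHS [L^2 M T^-2] vs RHS [L^2 M T^-6] — inconsistent.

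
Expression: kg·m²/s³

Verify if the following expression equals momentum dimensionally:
No

The expression kg·m²/s³ has dimensions [L^2 M T^-3], but momentum has dimensions [L M T^-1].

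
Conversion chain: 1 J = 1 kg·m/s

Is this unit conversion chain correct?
The chain is incorrect (it contains an error).

Incorrect: Joule is kg·m²/s², not kg·m/s (that is momentum)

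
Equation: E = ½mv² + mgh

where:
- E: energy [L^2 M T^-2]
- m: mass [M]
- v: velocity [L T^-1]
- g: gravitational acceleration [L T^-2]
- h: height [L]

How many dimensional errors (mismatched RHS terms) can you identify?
0

LHS E: [L^2 M T^-2]
- ½mv²: [L^2 M T^-2] ✓
- mgh: [L^2 M T^-2] ✓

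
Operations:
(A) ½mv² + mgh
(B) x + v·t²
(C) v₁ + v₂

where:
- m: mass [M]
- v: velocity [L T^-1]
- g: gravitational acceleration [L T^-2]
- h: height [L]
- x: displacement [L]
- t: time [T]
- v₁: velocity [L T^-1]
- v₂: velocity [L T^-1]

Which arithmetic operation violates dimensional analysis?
(B) x + v·t²

(A) ½mv² + mgh: ½mv² [L^2 M T^-2] and mgh [L^2 M T^-2] — same dimensions ✓
(B) x + v·t²: x [L] and v·t² [L T] — different dimensions cannot be added/subtracted ✗
(C) v₁ + v₂: v₁ [L T^-1] and v₂ [L T^-1] — same dimensions ✓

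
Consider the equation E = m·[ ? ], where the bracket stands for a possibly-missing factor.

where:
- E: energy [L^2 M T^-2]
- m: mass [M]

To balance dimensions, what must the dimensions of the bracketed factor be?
[L^2 T^-2] — velocity squared (e.g. v²)

E has dimensions [L^2 M T^-2]; m has dimensions [M].
The bracketed factor must supply [L^2 M T^-2] / [M] = [L^2 T^-2].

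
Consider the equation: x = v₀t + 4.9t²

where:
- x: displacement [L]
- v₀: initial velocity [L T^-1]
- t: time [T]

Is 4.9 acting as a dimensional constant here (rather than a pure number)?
Yes

x has dimensions [L], while t² alone has dimensions [T^2]. For the equation to balance, the factor 4.9 must carry dimensions [L T^-2] — it is a dimensional constant (a numerical value of a physical quantity with its units suppressed), not a pure number.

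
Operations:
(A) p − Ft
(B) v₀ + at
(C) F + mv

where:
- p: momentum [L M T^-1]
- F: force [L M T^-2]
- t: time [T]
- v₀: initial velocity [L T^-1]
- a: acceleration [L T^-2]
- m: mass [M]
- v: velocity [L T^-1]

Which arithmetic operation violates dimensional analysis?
(C) F + mv

(A) p − Ft: p [L M T^-1] and Ft [L M T^-1] — same dimensions ✓
(B) v₀ + at: v₀ [L T^-1] and at [L T^-1] — same dimensions ✓
(C) F + mv: F [L M T^-2] and mv [L M T^-1] — different dimensions cannot be added/subtracted ✗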